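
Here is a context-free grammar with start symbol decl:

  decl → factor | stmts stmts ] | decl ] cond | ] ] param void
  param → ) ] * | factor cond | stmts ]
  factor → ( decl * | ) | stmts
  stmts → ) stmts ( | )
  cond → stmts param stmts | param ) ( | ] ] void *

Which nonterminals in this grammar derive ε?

{ } (none)

No nonterminal has an empty production or an RHS whose symbols are all nullable.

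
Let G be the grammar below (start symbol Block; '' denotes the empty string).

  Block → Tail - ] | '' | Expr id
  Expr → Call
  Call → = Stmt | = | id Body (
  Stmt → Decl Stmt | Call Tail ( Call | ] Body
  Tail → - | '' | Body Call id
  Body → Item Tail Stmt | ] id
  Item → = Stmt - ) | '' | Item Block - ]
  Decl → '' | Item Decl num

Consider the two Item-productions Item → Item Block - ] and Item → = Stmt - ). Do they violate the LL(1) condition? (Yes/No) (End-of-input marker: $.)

FIRST(Item Block - ]) = { -, =, ], id, num } and FIRST(= Stmt - )) = { = }.
Both contain =, so the two alternatives are not disjoint — LL(1) conflict.

Yes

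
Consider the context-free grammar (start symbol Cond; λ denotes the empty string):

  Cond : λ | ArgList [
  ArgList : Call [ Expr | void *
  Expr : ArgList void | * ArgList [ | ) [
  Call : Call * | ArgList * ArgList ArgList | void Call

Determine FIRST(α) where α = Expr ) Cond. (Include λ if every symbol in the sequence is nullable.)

Add FIRST(Expr) = { ), *, void }; Expr is not nullable, stop.

{ ), *, void }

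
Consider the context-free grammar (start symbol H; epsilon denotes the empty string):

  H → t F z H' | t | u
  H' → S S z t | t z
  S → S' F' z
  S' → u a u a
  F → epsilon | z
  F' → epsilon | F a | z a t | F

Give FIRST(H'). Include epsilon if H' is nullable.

{ t, u }

From H' → S S z t: add FIRST(S) = { u }.
H' → t z contributes {t}.
Union: FIRST(H') = { t, u }.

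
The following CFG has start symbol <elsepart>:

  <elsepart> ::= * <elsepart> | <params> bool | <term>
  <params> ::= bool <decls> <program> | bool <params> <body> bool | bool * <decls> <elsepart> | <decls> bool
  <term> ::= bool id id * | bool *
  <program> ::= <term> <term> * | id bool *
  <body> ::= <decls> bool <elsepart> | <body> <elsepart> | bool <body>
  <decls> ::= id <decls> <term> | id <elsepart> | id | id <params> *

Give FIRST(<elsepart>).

<elsepart> ::= * <elsepart> contributes {*}.
From <elsepart> ::= <params> bool: add FIRST(<params>) = { bool, id }.
From <elsepart> ::= <term>: add FIRST(<term>) = { bool }.
Union: FIRST(<elsepart>) = { *, bool, id }.

{ *, bool, id }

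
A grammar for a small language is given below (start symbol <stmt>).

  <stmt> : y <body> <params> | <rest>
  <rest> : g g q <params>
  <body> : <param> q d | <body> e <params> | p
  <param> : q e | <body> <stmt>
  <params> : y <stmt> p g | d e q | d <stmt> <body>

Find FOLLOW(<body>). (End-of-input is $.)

In <stmt> : y <body> <params>: add FIRST(<params>) = { d, y }.
In <body> : <body> e <params>: add FIRST(e <params>) = { e }.
In <param> : <body> <stmt>: add FIRST(<stmt>) = { g, y }.
In <params> : d <stmt> <body>: <body> is at the end, add FOLLOW(<params>) = { $, d, e, g, p, q, y }.
Union: FOLLOW(<body>) = { $, d, e, g, p, q, y }.

{ $, d, e, g, p, q, y }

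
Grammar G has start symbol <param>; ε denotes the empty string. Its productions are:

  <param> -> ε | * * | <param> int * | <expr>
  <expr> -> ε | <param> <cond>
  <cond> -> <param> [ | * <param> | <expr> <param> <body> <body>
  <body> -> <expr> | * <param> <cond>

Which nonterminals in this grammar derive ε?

{ <body>, <cond>, <expr>, <param> }

Directly nullable (have an ε-production): <param>, <expr>.
<cond> -> <expr> <param> <body> <body> with every symbol nullable, so <cond> is nullable.
<body> -> <expr> with every symbol nullable, so <body> is nullable.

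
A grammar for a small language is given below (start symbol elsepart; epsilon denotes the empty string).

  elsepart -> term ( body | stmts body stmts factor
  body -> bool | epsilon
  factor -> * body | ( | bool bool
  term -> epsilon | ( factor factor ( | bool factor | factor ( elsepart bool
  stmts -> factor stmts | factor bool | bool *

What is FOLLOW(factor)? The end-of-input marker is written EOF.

{ EOF, (, *, bool }

In elsepart -> stmts body stmts factor: factor is at the end, add FOLLOW(elsepart) = { EOF, bool }.
In term -> ( factor factor (: add FIRST(factor () = { (, *, bool }.
In term -> ( factor factor (: add FIRST(() = { ( }.
In term -> bool factor: factor is at the end, add FOLLOW(term) = { ( }.
In term -> factor ( elsepart bool: add FIRST(( elsepart bool) = { ( }.
In stmts -> factor stmts: add FIRST(stmts) = { (, *, bool }.
In stmts -> factor bool: add FIRST(bool) = { bool }.
Union: FOLLOW(factor) = { EOF, (, *, bool }.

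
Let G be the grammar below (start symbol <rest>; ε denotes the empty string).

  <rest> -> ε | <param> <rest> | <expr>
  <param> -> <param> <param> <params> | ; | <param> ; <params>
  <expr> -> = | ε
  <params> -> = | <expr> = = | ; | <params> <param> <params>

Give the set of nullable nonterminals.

Directly nullable (have an ε-production): <rest>, <expr>.
No other nonterminal has a production whose RHS symbols are all nullable.

{ <expr>, <rest> }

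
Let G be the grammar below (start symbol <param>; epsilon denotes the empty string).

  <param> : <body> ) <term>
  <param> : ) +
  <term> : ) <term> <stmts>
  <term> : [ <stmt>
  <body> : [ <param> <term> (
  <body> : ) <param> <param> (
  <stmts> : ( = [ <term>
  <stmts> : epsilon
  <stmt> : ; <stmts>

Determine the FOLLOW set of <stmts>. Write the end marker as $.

In <term> : ) <term> <stmts>: <stmts> is at the end, add FOLLOW(<term>) = { $, (, ), [ }.
In <stmt> : ; <stmts>: <stmts> is at the end, add FOLLOW(<stmt>) = { $, (, ), [ }.
Union: FOLLOW(<stmts>) = { $, (, ), [ }.

{ $, (, ), [ }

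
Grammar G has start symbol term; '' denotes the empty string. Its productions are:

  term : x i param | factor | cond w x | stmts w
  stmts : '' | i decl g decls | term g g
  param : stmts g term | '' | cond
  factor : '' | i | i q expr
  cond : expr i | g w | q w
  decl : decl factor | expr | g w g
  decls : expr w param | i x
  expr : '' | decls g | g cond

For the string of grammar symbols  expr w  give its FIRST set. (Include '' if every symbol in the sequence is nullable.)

Add FIRST(expr)\{''} = { g, i, w }; expr is nullable, continue.
w is a terminal; add {w} and stop.

{ g, i, w }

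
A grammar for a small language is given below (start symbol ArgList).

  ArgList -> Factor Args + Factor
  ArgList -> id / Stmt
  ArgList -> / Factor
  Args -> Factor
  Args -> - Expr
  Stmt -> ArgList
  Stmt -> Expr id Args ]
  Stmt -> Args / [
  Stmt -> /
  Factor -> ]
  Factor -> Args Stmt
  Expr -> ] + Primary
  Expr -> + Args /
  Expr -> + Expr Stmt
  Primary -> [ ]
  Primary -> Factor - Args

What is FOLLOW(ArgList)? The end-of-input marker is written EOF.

ArgList is the start symbol, so EOF ∈ FOLLOW(ArgList).
In Stmt -> ArgList: ArgList is at the end, add FOLLOW(Stmt) = { EOF, +, -, /, ], id }.
Union: FOLLOW(ArgList) = { EOF, +, -, /, ], id }.

{ EOF, +, -, /, ], id }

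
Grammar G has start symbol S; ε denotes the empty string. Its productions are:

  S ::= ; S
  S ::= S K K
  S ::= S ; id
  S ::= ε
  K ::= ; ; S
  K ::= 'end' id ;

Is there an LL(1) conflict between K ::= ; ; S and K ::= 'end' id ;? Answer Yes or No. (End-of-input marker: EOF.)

FIRST(; ; S) = { ; } and FIRST('end' id ;) = { 'end' }.
The FIRST sets are disjoint and neither alternative is nullable — no conflict.

No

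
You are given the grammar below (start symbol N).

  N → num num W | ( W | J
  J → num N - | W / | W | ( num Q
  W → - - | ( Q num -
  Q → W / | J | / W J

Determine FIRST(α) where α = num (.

{ num }

num is a terminal; add {num} and stop.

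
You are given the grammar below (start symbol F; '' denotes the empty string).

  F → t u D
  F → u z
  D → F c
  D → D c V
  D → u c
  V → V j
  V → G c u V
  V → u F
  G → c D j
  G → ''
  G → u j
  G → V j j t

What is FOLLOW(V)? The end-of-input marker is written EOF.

In D → D c V: V is at the end, add FOLLOW(D) = { EOF, c, j }.
In V → V j: add FIRST(j) = { j }.
In V → G c u V: V is at the end, add FOLLOW(V) = { EOF, c, j }.
In G → V j j t: add FIRST(j j t) = { j }.
Union: FOLLOW(V) = { EOF, c, j }.

{ EOF, c, j }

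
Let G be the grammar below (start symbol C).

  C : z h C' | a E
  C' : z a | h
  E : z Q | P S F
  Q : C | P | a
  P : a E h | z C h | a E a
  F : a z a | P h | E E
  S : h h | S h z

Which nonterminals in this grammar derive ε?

No nonterminal has an empty production or an RHS whose symbols are all nullable.

{ } (none)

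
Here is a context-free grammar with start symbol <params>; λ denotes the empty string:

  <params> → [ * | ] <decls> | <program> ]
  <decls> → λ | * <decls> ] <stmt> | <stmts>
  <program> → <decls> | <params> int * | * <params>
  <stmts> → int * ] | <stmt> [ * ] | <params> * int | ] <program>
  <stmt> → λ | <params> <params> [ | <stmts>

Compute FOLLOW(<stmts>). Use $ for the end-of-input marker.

In <decls> → <stmts>: <stmts> is at the end, add FOLLOW(<decls>) = { $, *, [, ], int }.
In <stmt> → <stmts>: <stmts> is at the end, add FOLLOW(<stmt>) = { $, *, [, ], int }.
Union: FOLLOW(<stmts>) = { $, *, [, ], int }.

{ $, *, [, ], int }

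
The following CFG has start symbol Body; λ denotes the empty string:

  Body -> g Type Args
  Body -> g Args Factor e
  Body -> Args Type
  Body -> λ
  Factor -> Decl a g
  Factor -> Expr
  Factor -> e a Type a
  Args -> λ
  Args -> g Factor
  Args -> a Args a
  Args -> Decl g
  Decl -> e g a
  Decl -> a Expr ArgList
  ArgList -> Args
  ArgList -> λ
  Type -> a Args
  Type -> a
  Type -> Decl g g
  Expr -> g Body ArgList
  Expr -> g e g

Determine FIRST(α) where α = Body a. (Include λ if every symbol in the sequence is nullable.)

{ a, e, g }

Add FIRST(Body)\{λ} = { a, e, g }; Body is nullable, continue.
a is a terminal; add {a} and stop.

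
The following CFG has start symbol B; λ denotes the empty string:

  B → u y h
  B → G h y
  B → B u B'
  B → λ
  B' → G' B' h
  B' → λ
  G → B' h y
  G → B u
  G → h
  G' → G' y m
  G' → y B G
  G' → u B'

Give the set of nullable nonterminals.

{ B, B' }

Directly nullable (have an λ-production): B, B'.
No other nonterminal has a production whose RHS symbols are all nullable.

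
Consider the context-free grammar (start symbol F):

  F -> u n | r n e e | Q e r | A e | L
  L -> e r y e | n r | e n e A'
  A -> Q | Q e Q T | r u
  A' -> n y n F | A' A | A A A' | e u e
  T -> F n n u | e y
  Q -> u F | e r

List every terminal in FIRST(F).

F -> u n contributes {u}.
F -> r n e e contributes {r}.
From F -> Q e r: add FIRST(Q) = { e, u }.
From F -> A e: add FIRST(A) = { e, r, u }.
From F -> L: add FIRST(L) = { e, n }.
Union: FIRST(F) = { e, n, r, u }.

{ e, n, r, u }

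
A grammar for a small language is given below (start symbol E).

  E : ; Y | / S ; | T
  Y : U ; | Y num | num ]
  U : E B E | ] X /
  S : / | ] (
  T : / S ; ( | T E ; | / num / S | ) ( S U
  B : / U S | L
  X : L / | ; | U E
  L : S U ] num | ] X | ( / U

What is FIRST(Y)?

From Y : U ;: add FIRST(U) = { ), /, ;, ] }.
From Y : Y num: add FIRST(Y) = { ), /, ;, ], num }.
Y : num ] contributes {num}.
Union: FIRST(Y) = { ), /, ;, ], num }.

{ ), /, ;, ], num }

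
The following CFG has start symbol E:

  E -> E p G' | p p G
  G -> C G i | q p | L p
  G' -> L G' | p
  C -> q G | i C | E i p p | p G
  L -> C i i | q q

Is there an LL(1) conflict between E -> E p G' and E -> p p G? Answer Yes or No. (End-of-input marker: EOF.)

Yes

FIRST(E p G') = { p } and FIRST(p p G) = { p }.
Both contain p, so the two alternatives are not disjoint — LL(1) conflict.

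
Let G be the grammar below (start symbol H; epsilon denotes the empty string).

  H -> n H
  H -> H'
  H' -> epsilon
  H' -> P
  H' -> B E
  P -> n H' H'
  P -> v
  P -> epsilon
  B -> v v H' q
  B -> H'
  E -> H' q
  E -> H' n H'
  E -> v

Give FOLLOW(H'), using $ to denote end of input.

In H -> H': H' is at the end, add FOLLOW(H) = { $ }.
In P -> n H' H': add FIRST(H')\{epsilon} = { n, q, v }.
  Since H' is nullable, also add FOLLOW(P) = { $, n, q, v }.
In P -> n H' H': H' is at the end, add FOLLOW(P) = { $, n, q, v }.
In B -> v v H' q: add FIRST(q) = { q }.
In B -> H': H' is at the end, add FOLLOW(B) = { n, q, v }.
In E -> H' q: add FIRST(q) = { q }.
In E -> H' n H': add FIRST(n H') = { n }.
In E -> H' n H': H' is at the end, add FOLLOW(E) = { $, n, q, v }.
Union: FOLLOW(H') = { $, n, q, v }.

{ $, n, q, v }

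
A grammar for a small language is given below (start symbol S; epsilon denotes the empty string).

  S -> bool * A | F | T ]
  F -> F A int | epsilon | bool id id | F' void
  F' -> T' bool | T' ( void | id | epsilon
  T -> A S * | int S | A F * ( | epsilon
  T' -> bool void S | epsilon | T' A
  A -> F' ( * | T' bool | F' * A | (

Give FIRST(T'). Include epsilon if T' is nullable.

{ (, *, bool, id, epsilon }

T' -> bool void S contributes {bool}.
T' -> epsilon contributes epsilon.
From T' -> T' A: T' nullable, take FIRST(T') ∪ FIRST(A) = { (, *, bool, id }.
Union: FIRST(T') = { (, *, bool, id, epsilon }.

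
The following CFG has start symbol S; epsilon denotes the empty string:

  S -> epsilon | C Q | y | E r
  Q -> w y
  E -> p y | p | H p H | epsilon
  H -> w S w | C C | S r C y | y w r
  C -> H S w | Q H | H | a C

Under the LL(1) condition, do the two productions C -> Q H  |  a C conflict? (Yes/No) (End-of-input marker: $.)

FIRST(Q H) = { w } and FIRST(a C) = { a }.
The FIRST sets are disjoint and neither alternative is nullable — no conflict.

No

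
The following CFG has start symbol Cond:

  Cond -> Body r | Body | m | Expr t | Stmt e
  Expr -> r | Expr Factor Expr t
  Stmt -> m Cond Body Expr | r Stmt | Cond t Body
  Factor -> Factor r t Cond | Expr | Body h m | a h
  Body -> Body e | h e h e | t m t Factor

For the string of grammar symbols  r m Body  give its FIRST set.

{ r }

r is a terminal; add {r} and stop.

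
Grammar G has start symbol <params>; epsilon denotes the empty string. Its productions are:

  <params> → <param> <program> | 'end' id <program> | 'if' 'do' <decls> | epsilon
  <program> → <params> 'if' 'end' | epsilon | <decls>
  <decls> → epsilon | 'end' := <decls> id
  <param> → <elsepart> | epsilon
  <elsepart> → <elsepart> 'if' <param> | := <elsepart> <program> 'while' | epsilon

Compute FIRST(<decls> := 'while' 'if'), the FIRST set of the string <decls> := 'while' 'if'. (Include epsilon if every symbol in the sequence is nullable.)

Add FIRST(<decls>)\{epsilon} = { 'end' }; <decls> is nullable, continue.
:= is a terminal; add {:=} and stop.

{ 'end', := }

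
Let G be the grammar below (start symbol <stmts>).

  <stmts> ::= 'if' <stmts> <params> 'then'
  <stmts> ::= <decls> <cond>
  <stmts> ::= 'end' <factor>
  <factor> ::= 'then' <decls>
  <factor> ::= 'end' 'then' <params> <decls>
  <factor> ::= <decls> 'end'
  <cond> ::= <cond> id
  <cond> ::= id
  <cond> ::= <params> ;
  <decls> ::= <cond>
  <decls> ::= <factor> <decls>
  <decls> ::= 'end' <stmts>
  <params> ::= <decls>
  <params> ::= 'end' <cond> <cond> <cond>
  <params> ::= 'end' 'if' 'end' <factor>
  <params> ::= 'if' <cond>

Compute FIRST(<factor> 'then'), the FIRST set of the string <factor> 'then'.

Add FIRST(<factor>) = { 'end', 'if', 'then', id }; <factor> is not nullable, stop.

{ 'end', 'if', 'then', id }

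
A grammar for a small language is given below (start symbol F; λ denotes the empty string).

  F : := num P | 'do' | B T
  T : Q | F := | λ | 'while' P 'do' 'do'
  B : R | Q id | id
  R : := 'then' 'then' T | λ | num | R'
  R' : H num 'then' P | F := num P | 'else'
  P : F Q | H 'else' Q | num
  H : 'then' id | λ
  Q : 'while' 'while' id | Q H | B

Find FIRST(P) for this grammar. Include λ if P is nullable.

{ 'do', 'else', 'then', 'while', :=, id, num, λ }

From P : F Q: F, Q nullable, take FIRST(F) ∪ FIRST(Q) = { 'do', 'else', 'then', 'while', :=, id, num }; also λ since the whole RHS is nullable.
From P : H 'else' Q: H nullable, take FIRST(H) ∪ {'else'} = { 'else', 'then' }.
P : num contributes {num}.
Union: FIRST(P) = { 'do', 'else', 'then', 'while', :=, id, num, λ }.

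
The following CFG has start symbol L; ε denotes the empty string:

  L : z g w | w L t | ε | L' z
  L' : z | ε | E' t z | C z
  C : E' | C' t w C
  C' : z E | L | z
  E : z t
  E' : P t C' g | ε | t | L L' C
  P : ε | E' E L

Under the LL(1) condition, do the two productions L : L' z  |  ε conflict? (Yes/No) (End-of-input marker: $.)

FIRST(L' z) = { t, w, z } and FIRST(ε) = { ε }.
The second alternative is nullable and FOLLOW(L) = { $, g, t, w, z } shares t with FIRST of the first — conflict.

Yes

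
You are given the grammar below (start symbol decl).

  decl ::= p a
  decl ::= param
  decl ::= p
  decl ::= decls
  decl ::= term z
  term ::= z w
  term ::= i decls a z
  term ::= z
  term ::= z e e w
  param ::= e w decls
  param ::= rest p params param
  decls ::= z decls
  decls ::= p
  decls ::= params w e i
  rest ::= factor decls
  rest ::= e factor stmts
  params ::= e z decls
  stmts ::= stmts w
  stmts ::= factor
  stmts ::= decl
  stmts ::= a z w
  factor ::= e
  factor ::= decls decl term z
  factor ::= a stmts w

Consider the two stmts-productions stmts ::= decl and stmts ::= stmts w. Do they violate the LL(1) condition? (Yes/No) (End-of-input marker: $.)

Yes

FIRST(decl) = { a, e, i, p, z } and FIRST(stmts w) = { a, e, i, p, z }.
Both contain a, so the two alternatives are not disjoint — LL(1) conflict.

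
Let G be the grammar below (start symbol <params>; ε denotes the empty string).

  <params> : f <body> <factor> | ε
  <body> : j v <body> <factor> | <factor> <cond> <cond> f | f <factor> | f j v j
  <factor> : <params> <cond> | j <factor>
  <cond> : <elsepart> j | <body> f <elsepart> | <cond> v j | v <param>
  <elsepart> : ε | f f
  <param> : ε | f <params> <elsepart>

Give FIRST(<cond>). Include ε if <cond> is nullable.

{ f, j, v }

From <cond> : <elsepart> j: <elsepart> nullable, take FIRST(<elsepart>) ∪ {j} = { f, j }.
From <cond> : <body> f <elsepart>: add FIRST(<body>) = { f, j, v }.
From <cond> : <cond> v j: add FIRST(<cond>) = { f, j, v }.
<cond> : v <param> contributes {v}.
Union: FIRST(<cond>) = { f, j, v }.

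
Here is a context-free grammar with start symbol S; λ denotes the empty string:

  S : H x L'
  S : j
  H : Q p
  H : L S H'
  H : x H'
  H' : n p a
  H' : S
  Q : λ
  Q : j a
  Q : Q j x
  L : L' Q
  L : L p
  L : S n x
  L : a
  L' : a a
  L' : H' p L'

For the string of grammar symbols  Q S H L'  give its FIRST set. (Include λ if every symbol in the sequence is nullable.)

Add FIRST(Q)\{λ} = { j }; Q is nullable, continue.
Add FIRST(S) = { a, j, n, p, x }; S is not nullable, stop.

{ a, j, n, p, x }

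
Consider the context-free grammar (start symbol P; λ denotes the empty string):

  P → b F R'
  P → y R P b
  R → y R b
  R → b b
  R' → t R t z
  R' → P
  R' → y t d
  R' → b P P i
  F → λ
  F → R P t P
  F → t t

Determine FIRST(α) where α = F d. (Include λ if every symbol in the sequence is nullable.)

Add FIRST(F)\{λ} = { b, t, y }; F is nullable, continue.
d is a terminal; add {d} and stop.

{ b, d, t, y }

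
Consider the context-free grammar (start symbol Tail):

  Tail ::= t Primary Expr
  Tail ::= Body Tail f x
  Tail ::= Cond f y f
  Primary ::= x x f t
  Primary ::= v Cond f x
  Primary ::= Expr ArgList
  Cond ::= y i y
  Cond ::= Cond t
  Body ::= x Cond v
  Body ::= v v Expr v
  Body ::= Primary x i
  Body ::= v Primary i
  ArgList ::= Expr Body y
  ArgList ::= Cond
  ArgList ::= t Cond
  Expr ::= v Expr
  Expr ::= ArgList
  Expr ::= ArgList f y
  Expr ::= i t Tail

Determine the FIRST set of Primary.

{ i, t, v, x, y }

Primary ::= x x f t contributes {x}.
Primary ::= v Cond f x contributes {v}.
From Primary ::= Expr ArgList: add FIRST(Expr) = { i, t, v, y }.
Union: FIRST(Primary) = { i, t, v, x, y }.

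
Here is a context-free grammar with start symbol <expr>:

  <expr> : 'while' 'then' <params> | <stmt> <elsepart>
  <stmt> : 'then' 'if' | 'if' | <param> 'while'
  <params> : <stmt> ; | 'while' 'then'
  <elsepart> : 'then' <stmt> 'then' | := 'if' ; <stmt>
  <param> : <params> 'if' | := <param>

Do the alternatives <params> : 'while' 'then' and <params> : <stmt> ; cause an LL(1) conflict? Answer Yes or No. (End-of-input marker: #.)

FIRST('while' 'then') = { 'while' } and FIRST(<stmt> ;) = { 'if', 'then', 'while', := }.
Both contain 'while', so the two alternatives are not disjoint — LL(1) conflict.

Yes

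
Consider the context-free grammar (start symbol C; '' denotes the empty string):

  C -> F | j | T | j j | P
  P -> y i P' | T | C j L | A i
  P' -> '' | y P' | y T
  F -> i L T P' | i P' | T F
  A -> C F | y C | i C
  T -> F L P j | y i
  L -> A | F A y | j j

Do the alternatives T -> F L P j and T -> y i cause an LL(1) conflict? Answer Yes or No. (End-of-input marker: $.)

FIRST(F L P j) = { i, y } and FIRST(y i) = { y }.
Both contain y, so the two alternatives are not disjoint — LL(1) conflict.

Yes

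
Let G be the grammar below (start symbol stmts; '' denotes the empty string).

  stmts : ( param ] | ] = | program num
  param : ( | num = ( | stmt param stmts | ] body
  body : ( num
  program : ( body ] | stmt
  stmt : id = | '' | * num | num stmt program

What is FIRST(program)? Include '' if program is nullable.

program : ( body ] contributes {(}.
From program : stmt: add FIRST(stmt) = { *, id, num, '' } (including '' since stmt is nullable).
Union: FIRST(program) = { (, *, id, num, '' }.

{ (, *, id, num, '' }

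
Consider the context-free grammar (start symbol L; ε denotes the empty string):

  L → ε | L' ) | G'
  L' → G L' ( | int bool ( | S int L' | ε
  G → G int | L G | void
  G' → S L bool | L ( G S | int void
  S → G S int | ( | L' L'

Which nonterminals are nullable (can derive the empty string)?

Directly nullable (have an ε-production): L, L'.
S → L' L' with every symbol nullable, so S is nullable.
No other nonterminal has a production whose RHS symbols are all nullable.

{ L, L', S }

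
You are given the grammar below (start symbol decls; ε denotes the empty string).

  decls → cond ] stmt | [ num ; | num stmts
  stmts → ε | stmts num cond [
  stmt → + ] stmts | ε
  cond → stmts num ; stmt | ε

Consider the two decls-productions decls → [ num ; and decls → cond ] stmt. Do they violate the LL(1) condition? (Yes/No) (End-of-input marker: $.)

No

FIRST([ num ;) = { [ } and FIRST(cond ] stmt) = { ], num }.
The FIRST sets are disjoint and neither alternative is nullable — no conflict.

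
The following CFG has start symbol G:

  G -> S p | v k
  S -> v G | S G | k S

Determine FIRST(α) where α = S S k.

Add FIRST(S) = { k, v }; S is not nullable, stop.

{ k, v }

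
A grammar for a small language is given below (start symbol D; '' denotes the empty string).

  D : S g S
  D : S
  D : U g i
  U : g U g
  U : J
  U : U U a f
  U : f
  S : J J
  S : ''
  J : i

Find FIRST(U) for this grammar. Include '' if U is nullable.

{ f, g, i }

U : g U g contributes {g}.
From U : J: add FIRST(J) = { i }.
From U : U U a f: add FIRST(U) = { f, g, i }.
U : f contributes {f}.
Union: FIRST(U) = { f, g, i }.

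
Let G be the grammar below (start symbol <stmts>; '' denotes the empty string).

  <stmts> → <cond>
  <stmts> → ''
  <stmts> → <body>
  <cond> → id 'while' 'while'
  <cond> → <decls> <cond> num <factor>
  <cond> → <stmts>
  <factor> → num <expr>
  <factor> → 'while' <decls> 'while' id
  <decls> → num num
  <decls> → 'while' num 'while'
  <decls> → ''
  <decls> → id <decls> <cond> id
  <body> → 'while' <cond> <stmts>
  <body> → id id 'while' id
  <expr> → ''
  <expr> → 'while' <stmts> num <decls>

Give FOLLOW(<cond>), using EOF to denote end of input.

In <stmts> → <cond>: <cond> is at the end, add FOLLOW(<stmts>) = { EOF, 'while', id, num }.
In <cond> → <decls> <cond> num <factor>: add FIRST(num <factor>) = { num }.
In <decls> → id <decls> <cond> id: add FIRST(id) = { id }.
In <body> → 'while' <cond> <stmts>: add FIRST(<stmts>)\{''} = { 'while', id, num }.
  Since <stmts> is nullable, also add FOLLOW(<body>) = { EOF, 'while', id, num }.
Union: FOLLOW(<cond>) = { EOF, 'while', id, num }.

{ EOF, 'while', id, num }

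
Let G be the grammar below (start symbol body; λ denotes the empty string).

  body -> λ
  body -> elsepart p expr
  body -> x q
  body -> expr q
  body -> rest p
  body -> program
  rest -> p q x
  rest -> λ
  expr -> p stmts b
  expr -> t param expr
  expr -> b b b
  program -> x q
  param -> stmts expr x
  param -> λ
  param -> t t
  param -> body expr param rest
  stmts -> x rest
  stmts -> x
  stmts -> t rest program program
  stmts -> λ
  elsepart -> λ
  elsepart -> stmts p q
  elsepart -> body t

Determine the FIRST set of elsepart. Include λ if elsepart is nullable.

{ b, p, t, x, λ }

elsepart -> λ contributes λ.
From elsepart -> stmts p q: stmts nullable, take FIRST(stmts) ∪ {p} = { p, t, x }.
From elsepart -> body t: body nullable, take FIRST(body) ∪ {t} = { b, p, t, x }.
Union: FIRST(elsepart) = { b, p, t, x, λ }.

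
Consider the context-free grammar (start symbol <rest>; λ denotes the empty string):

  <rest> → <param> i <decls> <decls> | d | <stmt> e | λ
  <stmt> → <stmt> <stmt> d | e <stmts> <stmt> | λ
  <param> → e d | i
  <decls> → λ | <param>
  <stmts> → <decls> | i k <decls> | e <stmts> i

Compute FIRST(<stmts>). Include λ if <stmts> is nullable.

From <stmts> → <decls>: add FIRST(<decls>) = { e, i, λ } (including λ since <decls> is nullable).
<stmts> → i k <decls> contributes {i}.
<stmts> → e <stmts> i contributes {e}.
Union: FIRST(<stmts>) = { e, i, λ }.

{ e, i, λ }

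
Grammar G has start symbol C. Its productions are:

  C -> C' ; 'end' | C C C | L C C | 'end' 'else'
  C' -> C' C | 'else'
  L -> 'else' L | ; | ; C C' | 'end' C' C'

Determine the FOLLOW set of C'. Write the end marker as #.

{ 'else', 'end', ; }

In C -> C' ; 'end': add FIRST(; 'end') = { ; }.
In C' -> C' C: add FIRST(C) = { 'else', 'end', ; }.
In L -> ; C C': C' is at the end, add FOLLOW(L) = { 'else', 'end', ; }.
In L -> 'end' C' C': add FIRST(C') = { 'else' }.
In L -> 'end' C' C': C' is at the end, add FOLLOW(L) = { 'else', 'end', ; }.
Union: FOLLOW(C') = { 'else', 'end', ; }.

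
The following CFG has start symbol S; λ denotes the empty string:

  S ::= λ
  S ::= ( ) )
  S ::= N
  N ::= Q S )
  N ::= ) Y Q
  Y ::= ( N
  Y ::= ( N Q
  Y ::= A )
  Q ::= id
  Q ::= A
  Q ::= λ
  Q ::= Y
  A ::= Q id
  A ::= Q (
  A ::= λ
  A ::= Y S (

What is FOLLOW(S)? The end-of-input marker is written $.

{ $, (, ) }

S is the start symbol, so $ ∈ FOLLOW(S).
In N ::= Q S ): add FIRST()) = { ) }.
In A ::= Y S (: add FIRST(() = { ( }.
Union: FOLLOW(S) = { $, (, ) }.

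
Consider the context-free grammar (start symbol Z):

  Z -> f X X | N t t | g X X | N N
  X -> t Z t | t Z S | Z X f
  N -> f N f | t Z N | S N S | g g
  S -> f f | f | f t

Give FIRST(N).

N -> f N f contributes {f}.
N -> t Z N contributes {t}.
From N -> S N S: add FIRST(S) = { f }.
N -> g g contributes {g}.
Union: FIRST(N) = { f, g, t }.

{ f, g, t }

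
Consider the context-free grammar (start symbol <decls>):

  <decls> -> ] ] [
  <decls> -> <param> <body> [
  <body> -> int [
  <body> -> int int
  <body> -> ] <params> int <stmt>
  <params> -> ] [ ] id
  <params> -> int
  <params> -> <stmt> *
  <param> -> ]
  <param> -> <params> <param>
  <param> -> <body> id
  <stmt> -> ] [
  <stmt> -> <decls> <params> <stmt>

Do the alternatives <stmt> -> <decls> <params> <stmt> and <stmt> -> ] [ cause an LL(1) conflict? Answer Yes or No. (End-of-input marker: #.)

Yes

FIRST(<decls> <params> <stmt>) = { ], int } and FIRST(] [) = { ] }.
Both contain ], so the two alternatives are not disjoint — LL(1) conflict.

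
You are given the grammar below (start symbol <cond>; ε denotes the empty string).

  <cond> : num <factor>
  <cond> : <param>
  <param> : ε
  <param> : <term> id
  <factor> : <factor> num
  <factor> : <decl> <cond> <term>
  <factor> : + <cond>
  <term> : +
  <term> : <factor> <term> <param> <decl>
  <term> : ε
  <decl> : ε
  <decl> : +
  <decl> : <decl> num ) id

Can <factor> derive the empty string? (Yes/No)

Yes

<factor> : <decl> <cond> <term> and each of <decl>, <cond>, <term> is nullable, so <factor> ⇒* ε.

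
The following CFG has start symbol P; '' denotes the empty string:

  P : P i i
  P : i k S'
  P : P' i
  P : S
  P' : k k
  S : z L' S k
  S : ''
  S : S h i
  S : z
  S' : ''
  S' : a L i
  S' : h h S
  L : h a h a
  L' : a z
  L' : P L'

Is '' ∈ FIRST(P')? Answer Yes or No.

Nullable nonterminals: P, S, S'.
No production of P' has an RHS whose symbols are all nullable, so P' is not nullable.

No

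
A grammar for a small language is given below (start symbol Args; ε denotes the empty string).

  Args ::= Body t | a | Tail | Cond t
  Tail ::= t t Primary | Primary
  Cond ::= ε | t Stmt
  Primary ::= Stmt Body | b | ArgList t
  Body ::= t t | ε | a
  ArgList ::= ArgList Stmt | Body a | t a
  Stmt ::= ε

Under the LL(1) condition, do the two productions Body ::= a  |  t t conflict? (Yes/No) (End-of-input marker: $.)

No

FIRST(a) = { a } and FIRST(t t) = { t }.
The FIRST sets are disjoint and neither alternative is nullable — no conflict.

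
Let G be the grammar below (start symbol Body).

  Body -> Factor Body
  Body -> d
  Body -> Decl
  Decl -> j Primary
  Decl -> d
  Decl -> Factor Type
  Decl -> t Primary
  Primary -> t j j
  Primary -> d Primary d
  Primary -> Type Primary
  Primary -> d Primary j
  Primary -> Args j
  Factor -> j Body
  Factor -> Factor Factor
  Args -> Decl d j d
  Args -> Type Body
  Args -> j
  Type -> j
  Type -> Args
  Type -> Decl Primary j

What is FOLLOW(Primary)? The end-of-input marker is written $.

In Decl -> j Primary: Primary is at the end, add FOLLOW(Decl) = { $, d, j, t }.
In Decl -> t Primary: Primary is at the end, add FOLLOW(Decl) = { $, d, j, t }.
In Primary -> d Primary d: add FIRST(d) = { d }.
In Primary -> Type Primary: Primary is at the end, add FOLLOW(Primary) = { $, d, j, t }.
In Primary -> d Primary j: add FIRST(j) = { j }.
In Type -> Decl Primary j: add FIRST(j) = { j }.
Union: FOLLOW(Primary) = { $, d, j, t }.

{ $, d, j, t }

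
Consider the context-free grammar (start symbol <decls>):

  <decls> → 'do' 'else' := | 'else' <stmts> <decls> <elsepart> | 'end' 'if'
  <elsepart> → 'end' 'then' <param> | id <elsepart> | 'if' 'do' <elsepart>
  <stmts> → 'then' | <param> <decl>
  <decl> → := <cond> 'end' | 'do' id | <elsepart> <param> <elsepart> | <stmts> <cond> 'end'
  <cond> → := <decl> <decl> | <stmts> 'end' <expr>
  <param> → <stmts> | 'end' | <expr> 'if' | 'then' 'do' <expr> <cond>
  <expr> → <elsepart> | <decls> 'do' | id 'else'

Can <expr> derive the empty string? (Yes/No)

No

No nonterminal in this grammar is nullable.
No production of <expr> has an RHS whose symbols are all nullable, so <expr> is not nullable.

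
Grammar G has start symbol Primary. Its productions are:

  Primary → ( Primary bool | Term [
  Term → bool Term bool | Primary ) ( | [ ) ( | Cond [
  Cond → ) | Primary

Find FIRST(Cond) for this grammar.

Cond → ) contributes {)}.
From Cond → Primary: add FIRST(Primary) = { (, ), [, bool }.
Union: FIRST(Cond) = { (, ), [, bool }.

{ (, ), [, bool }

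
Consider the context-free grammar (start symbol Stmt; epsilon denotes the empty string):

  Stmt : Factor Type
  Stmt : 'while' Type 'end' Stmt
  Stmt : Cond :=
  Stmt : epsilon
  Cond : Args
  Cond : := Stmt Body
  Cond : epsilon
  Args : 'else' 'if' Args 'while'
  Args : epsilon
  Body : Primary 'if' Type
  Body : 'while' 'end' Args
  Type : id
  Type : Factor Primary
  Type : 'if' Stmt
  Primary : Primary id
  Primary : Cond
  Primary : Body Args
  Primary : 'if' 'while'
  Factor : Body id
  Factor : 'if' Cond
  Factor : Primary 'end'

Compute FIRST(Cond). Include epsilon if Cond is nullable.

From Cond : Args: add FIRST(Args) = { 'else', epsilon } (including epsilon since Args is nullable).
Cond : := Stmt Body contributes {:=}.
Cond : epsilon contributes epsilon.
Union: FIRST(Cond) = { 'else', :=, epsilon }.

{ 'else', :=, epsilon }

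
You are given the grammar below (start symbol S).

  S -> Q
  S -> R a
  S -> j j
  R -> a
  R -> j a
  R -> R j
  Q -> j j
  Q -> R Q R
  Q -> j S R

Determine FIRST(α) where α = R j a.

Add FIRST(R) = { a, j }; R is not nullable, stop.

{ a, j }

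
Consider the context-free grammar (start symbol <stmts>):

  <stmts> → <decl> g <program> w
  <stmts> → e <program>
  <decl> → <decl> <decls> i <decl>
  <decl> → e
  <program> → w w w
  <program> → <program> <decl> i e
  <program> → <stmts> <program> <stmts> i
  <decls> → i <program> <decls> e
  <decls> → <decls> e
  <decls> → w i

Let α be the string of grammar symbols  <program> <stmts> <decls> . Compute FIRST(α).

Add FIRST(<program>) = { e, w }; <program> is not nullable, stop.

{ e, w }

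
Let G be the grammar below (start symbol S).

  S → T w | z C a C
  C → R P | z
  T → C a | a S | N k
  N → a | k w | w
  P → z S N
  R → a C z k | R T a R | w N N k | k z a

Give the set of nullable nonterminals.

{ } (none)

No nonterminal has an empty production or an RHS whose symbols are all nullable.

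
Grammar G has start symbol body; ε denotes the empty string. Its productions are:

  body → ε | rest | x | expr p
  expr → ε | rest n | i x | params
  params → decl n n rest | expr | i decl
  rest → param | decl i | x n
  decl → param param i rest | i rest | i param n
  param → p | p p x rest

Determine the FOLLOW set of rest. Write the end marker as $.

In body → rest: rest is at the end, add FOLLOW(body) = { $ }.
In expr → rest n: add FIRST(n) = { n }.
In params → decl n n rest: rest is at the end, add FOLLOW(params) = { p }.
In decl → param param i rest: rest is at the end, add FOLLOW(decl) = { i, n, p }.
In decl → i rest: rest is at the end, add FOLLOW(decl) = { i, n, p }.
In param → p p x rest: rest is at the end, add FOLLOW(param) = { $, i, n, p }.
Union: FOLLOW(rest) = { $, i, n, p }.

{ $, i, n, p }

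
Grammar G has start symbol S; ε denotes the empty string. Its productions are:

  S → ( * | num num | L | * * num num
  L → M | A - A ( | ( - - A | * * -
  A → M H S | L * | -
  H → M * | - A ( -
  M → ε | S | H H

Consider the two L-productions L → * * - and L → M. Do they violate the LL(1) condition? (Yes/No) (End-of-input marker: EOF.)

Yes

FIRST(* * -) = { * } and FIRST(M) = { (, *, -, num, ε }.
Both contain *, so the two alternatives are not disjoint — LL(1) conflict.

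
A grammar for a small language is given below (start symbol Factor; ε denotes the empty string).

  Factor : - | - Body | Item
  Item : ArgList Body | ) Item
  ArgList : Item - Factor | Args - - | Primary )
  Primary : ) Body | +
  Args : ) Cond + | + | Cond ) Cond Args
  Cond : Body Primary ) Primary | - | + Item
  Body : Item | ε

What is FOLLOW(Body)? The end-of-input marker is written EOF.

{ EOF, ), +, - }

In Factor : - Body: Body is at the end, add FOLLOW(Factor) = { EOF, ), +, - }.
In Item : ArgList Body: Body is at the end, add FOLLOW(Item) = { EOF, ), +, - }.
In Primary : ) Body: Body is at the end, add FOLLOW(Primary) = { ), +, - }.
In Cond : Body Primary ) Primary: add FIRST(Primary ) Primary) = { ), + }.
Union: FOLLOW(Body) = { EOF, ), +, - }.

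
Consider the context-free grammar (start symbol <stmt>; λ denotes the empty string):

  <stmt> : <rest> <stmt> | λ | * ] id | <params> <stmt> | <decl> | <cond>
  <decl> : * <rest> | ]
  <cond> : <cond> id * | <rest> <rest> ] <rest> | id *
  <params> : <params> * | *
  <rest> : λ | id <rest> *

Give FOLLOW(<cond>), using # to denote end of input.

{ #, id }

In <stmt> : <cond>: <cond> is at the end, add FOLLOW(<stmt>) = { # }.
In <cond> : <cond> id *: add FIRST(id *) = { id }.
Union: FOLLOW(<cond>) = { #, id }.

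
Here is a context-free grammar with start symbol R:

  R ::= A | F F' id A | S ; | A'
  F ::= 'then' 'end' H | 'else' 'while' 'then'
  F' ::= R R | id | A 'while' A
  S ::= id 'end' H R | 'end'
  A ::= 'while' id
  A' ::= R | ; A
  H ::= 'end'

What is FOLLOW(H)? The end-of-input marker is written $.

{ 'else', 'end', 'then', 'while', ;, id }

In F ::= 'then' 'end' H: H is at the end, add FOLLOW(F) = { 'else', 'end', 'then', 'while', ;, id }.
In S ::= id 'end' H R: add FIRST(R) = { 'else', 'end', 'then', 'while', ;, id }.
Union: FOLLOW(H) = { 'else', 'end', 'then', 'while', ;, id }.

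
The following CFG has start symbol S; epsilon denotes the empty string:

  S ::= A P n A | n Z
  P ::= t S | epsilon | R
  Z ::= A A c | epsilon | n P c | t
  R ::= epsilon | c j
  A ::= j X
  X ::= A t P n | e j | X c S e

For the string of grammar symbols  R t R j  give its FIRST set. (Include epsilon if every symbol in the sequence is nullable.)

{ c, t }

Add FIRST(R)\{epsilon} = { c }; R is nullable, continue.
t is a terminal; add {t} and stop.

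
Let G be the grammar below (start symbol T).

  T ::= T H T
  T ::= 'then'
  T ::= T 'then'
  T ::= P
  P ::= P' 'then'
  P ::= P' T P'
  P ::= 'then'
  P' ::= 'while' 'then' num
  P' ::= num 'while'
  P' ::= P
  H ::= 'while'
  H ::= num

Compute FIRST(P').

P' ::= 'while' 'then' num contributes {'while'}.
P' ::= num 'while' contributes {num}.
From P' ::= P: add FIRST(P) = { 'then', 'while', num }.
Union: FIRST(P') = { 'then', 'while', num }.

{ 'then', 'while', num }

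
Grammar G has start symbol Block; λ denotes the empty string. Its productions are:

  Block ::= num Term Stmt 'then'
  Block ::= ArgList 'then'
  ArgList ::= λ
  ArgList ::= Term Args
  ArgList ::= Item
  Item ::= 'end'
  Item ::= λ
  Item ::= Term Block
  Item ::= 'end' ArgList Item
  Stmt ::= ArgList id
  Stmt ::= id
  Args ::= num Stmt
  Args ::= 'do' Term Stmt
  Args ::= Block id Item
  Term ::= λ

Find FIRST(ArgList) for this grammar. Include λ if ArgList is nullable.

{ 'do', 'end', 'then', num, λ }

ArgList ::= λ contributes λ.
From ArgList ::= Term Args: Term nullable, take FIRST(Term) ∪ FIRST(Args) = { 'do', 'end', 'then', num }.
From ArgList ::= Item: add FIRST(Item) = { 'do', 'end', 'then', num, λ } (including λ since Item is nullable).
Union: FIRST(ArgList) = { 'do', 'end', 'then', num, λ }.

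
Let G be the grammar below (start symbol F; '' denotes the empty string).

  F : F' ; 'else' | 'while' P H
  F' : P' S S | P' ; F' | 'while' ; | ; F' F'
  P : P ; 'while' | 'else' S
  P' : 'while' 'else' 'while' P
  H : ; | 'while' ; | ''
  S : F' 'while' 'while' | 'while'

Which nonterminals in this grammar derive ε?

Directly nullable (have an ''-production): H.
No other nonterminal has a production whose RHS symbols are all nullable.

{ H }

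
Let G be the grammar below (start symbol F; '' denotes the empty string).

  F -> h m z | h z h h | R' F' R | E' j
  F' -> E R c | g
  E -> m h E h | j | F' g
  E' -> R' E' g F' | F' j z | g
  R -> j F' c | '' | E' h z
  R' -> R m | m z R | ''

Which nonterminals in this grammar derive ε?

{ R, R' }

Directly nullable (have an ''-production): R, R'.
No other nonterminal has a production whose RHS symbols are all nullable.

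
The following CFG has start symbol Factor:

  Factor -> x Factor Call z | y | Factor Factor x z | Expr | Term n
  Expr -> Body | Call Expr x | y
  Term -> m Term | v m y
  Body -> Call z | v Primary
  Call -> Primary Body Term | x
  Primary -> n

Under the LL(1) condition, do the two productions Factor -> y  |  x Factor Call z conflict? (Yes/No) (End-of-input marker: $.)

FIRST(y) = { y } and FIRST(x Factor Call z) = { x }.
The FIRST sets are disjoint and neither alternative is nullable — no conflict.

No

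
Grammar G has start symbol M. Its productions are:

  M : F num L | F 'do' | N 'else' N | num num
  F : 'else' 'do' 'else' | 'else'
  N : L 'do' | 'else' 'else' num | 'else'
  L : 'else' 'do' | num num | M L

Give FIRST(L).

{ 'else', num }

L : 'else' 'do' contributes {'else'}.
L : num num contributes {num}.
From L : M L: add FIRST(M) = { 'else', num }.
Union: FIRST(L) = { 'else', num }.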